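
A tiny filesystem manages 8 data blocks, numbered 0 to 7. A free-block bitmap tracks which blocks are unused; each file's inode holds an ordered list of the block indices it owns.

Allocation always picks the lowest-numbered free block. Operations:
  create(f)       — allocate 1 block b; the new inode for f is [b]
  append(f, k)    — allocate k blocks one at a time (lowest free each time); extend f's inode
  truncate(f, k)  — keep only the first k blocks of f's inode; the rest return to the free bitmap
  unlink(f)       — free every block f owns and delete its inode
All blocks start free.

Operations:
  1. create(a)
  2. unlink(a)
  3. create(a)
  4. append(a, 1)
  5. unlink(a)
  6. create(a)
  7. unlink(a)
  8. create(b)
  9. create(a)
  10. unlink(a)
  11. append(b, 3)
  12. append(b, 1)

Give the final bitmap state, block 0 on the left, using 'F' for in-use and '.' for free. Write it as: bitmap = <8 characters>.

bitmap = FFFFF...

after create(a) → a:[0]  free=[F.......]
after unlink(a) →   free=[........]
after create(a) → a:[0]  free=[F.......]
after append(a, 1) → a:[0, 1]  free=[FF......]
after unlink(a) →   free=[........]
after create(a) → a:[0]  free=[F.......]
after unlink(a) →   free=[........]
after create(b) → b:[0]  free=[F.......]
after create(a) → a:[1], b:[0]  free=[FF......]
after unlink(a) → b:[0]  free=[F.......]
after append(b, 3) → b:[0, 1, 2, 3]  free=[FFFF....]
after append(b, 1) → b:[0, 1, 2, 3, 4]  free=[FFFFF...]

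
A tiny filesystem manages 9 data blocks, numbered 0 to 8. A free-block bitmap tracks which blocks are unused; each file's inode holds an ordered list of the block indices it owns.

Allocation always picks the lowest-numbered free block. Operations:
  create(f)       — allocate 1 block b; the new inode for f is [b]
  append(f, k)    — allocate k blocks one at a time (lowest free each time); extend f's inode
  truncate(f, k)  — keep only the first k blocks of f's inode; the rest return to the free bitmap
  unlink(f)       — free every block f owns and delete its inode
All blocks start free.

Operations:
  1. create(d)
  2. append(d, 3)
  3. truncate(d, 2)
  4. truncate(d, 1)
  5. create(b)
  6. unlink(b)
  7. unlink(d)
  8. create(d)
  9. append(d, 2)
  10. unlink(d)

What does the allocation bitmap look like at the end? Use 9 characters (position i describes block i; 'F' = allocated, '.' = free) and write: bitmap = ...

bitmap = .........

[1] create(d) — d=0 (map F........)
[2] append(d, 3) — d=0,1,2,3 (map FFFF.....)
[3] truncate(d, 2) — d=0,1 (map FF.......)
[4] truncate(d, 1) — d=0 (map F........)
[5] create(b) — b=1 d=0 (map FF.......)
[6] unlink(b) — d=0 (map F........)
[7] unlink(d) —  (map .........)
[8] create(d) — d=0 (map F........)
[9] append(d, 2) — d=0,1,2 (map FFF......)
[10] unlink(d) —  (map .........)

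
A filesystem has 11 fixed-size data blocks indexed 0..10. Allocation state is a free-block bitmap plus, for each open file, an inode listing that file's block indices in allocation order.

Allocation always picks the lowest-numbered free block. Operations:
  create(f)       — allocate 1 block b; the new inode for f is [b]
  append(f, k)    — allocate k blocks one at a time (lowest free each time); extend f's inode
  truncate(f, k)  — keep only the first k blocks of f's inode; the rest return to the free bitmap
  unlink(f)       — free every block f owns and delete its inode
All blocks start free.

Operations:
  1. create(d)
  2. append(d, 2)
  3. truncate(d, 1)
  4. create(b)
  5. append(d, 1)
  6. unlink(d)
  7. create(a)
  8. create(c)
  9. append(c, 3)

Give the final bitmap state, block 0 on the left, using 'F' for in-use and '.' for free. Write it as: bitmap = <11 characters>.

bitmap = FFFFFF.....

[1] create(d) — d=0 (map F..........)
[2] append(d, 2) — d=0,1,2 (map FFF........)
[3] truncate(d, 1) — d=0 (map F..........)
[4] create(b) — b=1 d=0 (map FF.........)
[5] append(d, 1) — b=1 d=0,2 (map FFF........)
[6] unlink(d) — b=1 (map .F.........)
[7] create(a) — a=0 b=1 (map FF.........)
[8] create(c) — a=0 b=1 c=2 (map FFF........)
[9] append(c, 3) — a=0 b=1 c=2,3,4,5 (map FFFFFF.....)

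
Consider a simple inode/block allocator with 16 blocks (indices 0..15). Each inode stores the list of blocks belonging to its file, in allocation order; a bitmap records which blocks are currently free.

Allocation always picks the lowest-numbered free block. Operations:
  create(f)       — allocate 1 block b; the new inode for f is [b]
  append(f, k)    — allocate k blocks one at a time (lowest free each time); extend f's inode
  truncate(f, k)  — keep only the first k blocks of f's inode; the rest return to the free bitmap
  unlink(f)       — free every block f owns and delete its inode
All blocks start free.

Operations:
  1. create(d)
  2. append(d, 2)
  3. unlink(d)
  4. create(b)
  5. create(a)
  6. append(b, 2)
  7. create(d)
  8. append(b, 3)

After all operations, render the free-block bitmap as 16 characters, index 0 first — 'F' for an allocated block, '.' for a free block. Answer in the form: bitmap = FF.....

bitmap = FFFFFFFF........

  1. create(d)  ⇒  F...............  {d→[0]}
  2. append(d, 2)  ⇒  FFF.............  {d→[0, 1, 2]}
  3. unlink(d)  ⇒  ................  {}
  4. create(b)  ⇒  F...............  {b→[0]}
  5. create(a)  ⇒  FF..............  {a→[1]; b→[0]}
  6. append(b, 2)  ⇒  FFFF............  {a→[1]; b→[0, 2, 3]}
  7. create(d)  ⇒  FFFFF...........  {a→[1]; b→[0, 2, 3]; d→[4]}
  8. append(b, 3)  ⇒  FFFFFFFF........  {a→[1]; b→[0, 2, 3, 5, 6, 7]; d→[4]}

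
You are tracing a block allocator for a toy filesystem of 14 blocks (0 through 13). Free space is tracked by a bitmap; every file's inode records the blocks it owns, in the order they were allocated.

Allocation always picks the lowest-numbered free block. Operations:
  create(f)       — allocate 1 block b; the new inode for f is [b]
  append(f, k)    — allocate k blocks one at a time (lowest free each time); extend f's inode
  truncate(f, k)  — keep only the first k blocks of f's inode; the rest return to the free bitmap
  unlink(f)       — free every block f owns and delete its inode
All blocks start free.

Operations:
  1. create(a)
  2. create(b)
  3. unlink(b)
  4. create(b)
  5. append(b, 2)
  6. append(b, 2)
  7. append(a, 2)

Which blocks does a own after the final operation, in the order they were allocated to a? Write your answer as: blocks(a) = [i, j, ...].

create(a): bitmap=F............. | a=[0]
create(b): bitmap=FF............ | a=[0] b=[1]
unlink(b): bitmap=F............. | a=[0]
create(b): bitmap=FF............ | a=[0] b=[1]
append(b, 2): bitmap=FFFF.......... | a=[0] b=[1, 2, 3]
append(b, 2): bitmap=FFFFFF........ | a=[0] b=[1, 2, 3, 4, 5]
append(a, 2): bitmap=FFFFFFFF...... | a=[0, 6, 7] b=[1, 2, 3, 4, 5]

blocks(a) = [0, 6, 7]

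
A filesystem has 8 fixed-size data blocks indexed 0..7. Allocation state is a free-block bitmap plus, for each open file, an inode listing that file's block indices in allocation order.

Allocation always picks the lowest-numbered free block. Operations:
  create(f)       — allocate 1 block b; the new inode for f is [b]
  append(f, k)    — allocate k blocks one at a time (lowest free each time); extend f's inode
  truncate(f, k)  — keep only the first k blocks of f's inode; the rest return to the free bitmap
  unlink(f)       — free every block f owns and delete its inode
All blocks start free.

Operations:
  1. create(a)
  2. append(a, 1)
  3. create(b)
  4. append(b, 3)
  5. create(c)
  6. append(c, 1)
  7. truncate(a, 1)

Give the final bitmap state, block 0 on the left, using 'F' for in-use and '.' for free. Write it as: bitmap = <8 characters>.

bitmap = F.FFFFFF

create(a): bitmap=F....... | a=[0]
append(a, 1): bitmap=FF...... | a=[0, 1]
create(b): bitmap=FFF..... | a=[0, 1] b=[2]
append(b, 3): bitmap=FFFFFF.. | a=[0, 1] b=[2, 3, 4, 5]
create(c): bitmap=FFFFFFF. | a=[0, 1] b=[2, 3, 4, 5] c=[6]
append(c, 1): bitmap=FFFFFFFF | a=[0, 1] b=[2, 3, 4, 5] c=[6, 7]
truncate(a, 1): bitmap=F.FFFFFF | a=[0] b=[2, 3, 4, 5] c=[6, 7]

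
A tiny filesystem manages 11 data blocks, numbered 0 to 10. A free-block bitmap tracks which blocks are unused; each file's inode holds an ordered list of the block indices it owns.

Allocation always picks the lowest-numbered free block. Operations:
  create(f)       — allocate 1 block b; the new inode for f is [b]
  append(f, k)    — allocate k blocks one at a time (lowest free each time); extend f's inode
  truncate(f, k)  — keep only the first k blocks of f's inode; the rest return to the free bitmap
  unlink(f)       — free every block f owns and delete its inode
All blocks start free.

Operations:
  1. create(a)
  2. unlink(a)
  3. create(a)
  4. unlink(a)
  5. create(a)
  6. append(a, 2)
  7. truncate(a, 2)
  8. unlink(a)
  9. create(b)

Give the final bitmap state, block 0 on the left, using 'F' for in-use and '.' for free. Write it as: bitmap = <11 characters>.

after create(a) → a:[0]  free=[F..........]
after unlink(a) →   free=[...........]
after create(a) → a:[0]  free=[F..........]
after unlink(a) →   free=[...........]
after create(a) → a:[0]  free=[F..........]
after append(a, 2) → a:[0, 1, 2]  free=[FFF........]
after truncate(a, 2) → a:[0, 1]  free=[FF.........]
after unlink(a) →   free=[...........]
after create(b) → b:[0]  free=[F..........]

bitmap = F..........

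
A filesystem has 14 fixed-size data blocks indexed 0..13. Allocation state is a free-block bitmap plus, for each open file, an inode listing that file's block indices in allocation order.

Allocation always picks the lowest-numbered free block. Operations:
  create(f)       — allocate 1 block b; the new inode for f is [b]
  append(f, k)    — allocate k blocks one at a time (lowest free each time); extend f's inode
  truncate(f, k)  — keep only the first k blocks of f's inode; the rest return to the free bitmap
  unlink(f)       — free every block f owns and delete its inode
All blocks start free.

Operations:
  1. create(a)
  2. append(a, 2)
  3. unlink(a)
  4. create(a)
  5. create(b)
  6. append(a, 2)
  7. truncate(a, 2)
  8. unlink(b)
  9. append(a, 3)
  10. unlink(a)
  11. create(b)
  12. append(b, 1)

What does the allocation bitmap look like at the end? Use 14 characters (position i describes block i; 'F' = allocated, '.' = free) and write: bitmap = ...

create(a): bitmap=F............. | a=[0]
append(a, 2): bitmap=FFF........... | a=[0, 1, 2]
unlink(a): bitmap=.............. | 
create(a): bitmap=F............. | a=[0]
create(b): bitmap=FF............ | a=[0] b=[1]
append(a, 2): bitmap=FFFF.......... | a=[0, 2, 3] b=[1]
truncate(a, 2): bitmap=FFF........... | a=[0, 2] b=[1]
unlink(b): bitmap=F.F........... | a=[0, 2]
append(a, 3): bitmap=FFFFF......... | a=[0, 2, 1, 3, 4]
unlink(a): bitmap=.............. | 
create(b): bitmap=F............. | b=[0]
append(b, 1): bitmap=FF............ | b=[0, 1]

bitmap = FF............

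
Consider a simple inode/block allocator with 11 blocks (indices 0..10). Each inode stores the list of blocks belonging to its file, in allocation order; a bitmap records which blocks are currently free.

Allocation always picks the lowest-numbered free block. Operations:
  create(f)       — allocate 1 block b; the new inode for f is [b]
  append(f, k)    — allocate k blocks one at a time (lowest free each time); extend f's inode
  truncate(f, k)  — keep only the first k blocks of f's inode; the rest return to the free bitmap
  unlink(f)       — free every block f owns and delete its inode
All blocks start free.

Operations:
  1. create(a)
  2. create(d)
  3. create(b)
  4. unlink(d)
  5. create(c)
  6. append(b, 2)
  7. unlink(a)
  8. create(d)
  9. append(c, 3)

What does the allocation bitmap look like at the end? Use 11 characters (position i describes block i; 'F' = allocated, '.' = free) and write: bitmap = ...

bitmap = FFFFFFFF...

create(a): bitmap=F.......... | a=[0]
create(d): bitmap=FF......... | a=[0] d=[1]
create(b): bitmap=FFF........ | a=[0] b=[2] d=[1]
unlink(d): bitmap=F.F........ | a=[0] b=[2]
create(c): bitmap=FFF........ | a=[0] b=[2] c=[1]
append(b, 2): bitmap=FFFFF...... | a=[0] b=[2, 3, 4] c=[1]
unlink(a): bitmap=.FFFF...... | b=[2, 3, 4] c=[1]
create(d): bitmap=FFFFF...... | b=[2, 3, 4] c=[1] d=[0]
append(c, 3): bitmap=FFFFFFFF... | b=[2, 3, 4] c=[1, 5, 6, 7] d=[0]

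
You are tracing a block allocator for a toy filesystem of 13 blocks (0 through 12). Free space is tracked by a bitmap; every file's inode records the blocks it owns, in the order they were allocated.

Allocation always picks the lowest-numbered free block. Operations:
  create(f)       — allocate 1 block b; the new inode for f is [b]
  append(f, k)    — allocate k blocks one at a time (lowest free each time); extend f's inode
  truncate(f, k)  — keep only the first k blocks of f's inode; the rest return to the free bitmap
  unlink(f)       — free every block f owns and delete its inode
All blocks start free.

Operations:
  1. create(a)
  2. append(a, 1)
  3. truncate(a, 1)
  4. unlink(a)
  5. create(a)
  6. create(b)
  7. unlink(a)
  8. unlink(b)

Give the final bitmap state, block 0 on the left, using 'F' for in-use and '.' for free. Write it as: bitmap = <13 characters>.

bitmap = .............

[1] create(a) — a=0 (map F............)
[2] append(a, 1) — a=0,1 (map FF...........)
[3] truncate(a, 1) — a=0 (map F............)
[4] unlink(a) —  (map .............)
[5] create(a) — a=0 (map F............)
[6] create(b) — a=0 b=1 (map FF...........)
[7] unlink(a) — b=1 (map .F...........)
[8] unlink(b) —  (map .............)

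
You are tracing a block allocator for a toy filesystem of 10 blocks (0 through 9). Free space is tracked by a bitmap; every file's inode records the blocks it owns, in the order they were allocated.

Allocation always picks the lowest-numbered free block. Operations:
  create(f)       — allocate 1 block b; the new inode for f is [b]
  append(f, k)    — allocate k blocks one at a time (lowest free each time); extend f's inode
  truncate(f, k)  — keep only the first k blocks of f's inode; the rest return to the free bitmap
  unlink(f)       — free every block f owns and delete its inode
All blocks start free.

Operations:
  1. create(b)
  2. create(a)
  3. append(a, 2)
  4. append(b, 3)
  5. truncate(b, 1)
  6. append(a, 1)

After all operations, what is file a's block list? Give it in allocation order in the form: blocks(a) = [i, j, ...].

[1] create(b) — b=0 (map F.........)
[2] create(a) — a=1 b=0 (map FF........)
[3] append(a, 2) — a=1,2,3 b=0 (map FFFF......)
[4] append(b, 3) — a=1,2,3 b=0,4,5,6 (map FFFFFFF...)
[5] truncate(b, 1) — a=1,2,3 b=0 (map FFFF......)
[6] append(a, 1) — a=1,2,3,4 b=0 (map FFFFF.....)

blocks(a) = [1, 2, 3, 4]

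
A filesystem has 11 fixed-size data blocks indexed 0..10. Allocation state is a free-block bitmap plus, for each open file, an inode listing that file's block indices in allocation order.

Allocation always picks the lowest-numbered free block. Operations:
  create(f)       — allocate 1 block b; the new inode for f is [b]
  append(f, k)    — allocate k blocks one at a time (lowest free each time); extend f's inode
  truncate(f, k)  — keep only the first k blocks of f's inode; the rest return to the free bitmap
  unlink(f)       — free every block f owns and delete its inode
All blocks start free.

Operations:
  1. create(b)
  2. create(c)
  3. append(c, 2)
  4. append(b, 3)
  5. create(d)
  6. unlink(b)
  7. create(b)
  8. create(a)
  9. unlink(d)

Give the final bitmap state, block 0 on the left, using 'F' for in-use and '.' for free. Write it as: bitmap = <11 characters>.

bitmap = FFFFF......

create(b): bitmap=F.......... | b=[0]
create(c): bitmap=FF......... | b=[0] c=[1]
append(c, 2): bitmap=FFFF....... | b=[0] c=[1, 2, 3]
append(b, 3): bitmap=FFFFFFF.... | b=[0, 4, 5, 6] c=[1, 2, 3]
create(d): bitmap=FFFFFFFF... | b=[0, 4, 5, 6] c=[1, 2, 3] d=[7]
unlink(b): bitmap=.FFF...F... | c=[1, 2, 3] d=[7]
create(b): bitmap=FFFF...F... | b=[0] c=[1, 2, 3] d=[7]
create(a): bitmap=FFFFF..F... | a=[4] b=[0] c=[1, 2, 3] d=[7]
unlink(d): bitmap=FFFFF...... | a=[4] b=[0] c=[1, 2, 3]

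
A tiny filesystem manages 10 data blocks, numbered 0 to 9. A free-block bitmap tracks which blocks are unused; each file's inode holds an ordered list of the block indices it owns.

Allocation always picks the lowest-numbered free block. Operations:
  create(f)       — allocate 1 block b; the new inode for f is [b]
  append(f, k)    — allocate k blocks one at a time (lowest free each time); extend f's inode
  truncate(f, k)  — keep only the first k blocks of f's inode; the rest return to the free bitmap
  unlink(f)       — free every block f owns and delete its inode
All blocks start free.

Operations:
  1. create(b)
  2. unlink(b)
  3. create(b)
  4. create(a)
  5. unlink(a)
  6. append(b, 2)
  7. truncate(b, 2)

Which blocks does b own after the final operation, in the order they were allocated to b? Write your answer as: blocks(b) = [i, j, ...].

[1] create(b) — b=0 (map F.........)
[2] unlink(b) —  (map ..........)
[3] create(b) — b=0 (map F.........)
[4] create(a) — a=1 b=0 (map FF........)
[5] unlink(a) — b=0 (map F.........)
[6] append(b, 2) — b=0,1,2 (map FFF.......)
[7] truncate(b, 2) — b=0,1 (map FF........)

blocks(b) = [0, 1]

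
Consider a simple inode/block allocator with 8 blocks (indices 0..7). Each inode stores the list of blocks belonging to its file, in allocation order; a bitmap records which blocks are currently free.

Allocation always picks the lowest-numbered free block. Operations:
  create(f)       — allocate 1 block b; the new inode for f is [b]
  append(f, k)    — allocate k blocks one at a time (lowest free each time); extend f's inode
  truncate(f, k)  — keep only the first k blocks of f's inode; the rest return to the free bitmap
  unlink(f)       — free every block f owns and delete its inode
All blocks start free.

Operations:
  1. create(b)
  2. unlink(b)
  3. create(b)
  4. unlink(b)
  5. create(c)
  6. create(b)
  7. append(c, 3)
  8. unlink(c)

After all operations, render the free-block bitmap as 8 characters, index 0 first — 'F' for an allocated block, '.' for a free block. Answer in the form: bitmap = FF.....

bitmap = .F......

  1. create(b)  ⇒  F.......  {b→[0]}
  2. unlink(b)  ⇒  ........  {}
  3. create(b)  ⇒  F.......  {b→[0]}
  4. unlink(b)  ⇒  ........  {}
  5. create(c)  ⇒  F.......  {c→[0]}
  6. create(b)  ⇒  FF......  {b→[1]; c→[0]}
  7. append(c, 3)  ⇒  FFFFF...  {b→[1]; c→[0, 2, 3, 4]}
  8. unlink(c)  ⇒  .F......  {b→[1]}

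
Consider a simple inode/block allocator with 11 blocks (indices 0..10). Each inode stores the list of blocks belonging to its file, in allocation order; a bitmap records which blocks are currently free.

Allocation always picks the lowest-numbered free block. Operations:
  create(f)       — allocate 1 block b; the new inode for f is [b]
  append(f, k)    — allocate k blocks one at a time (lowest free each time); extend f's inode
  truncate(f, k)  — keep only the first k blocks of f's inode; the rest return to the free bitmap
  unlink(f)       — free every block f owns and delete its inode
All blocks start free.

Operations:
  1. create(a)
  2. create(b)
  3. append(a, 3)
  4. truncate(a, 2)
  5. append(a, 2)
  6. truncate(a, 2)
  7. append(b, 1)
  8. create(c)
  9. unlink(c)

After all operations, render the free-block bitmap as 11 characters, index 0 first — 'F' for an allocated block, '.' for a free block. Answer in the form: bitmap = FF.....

[1] create(a) — a=0 (map F..........)
[2] create(b) — a=0 b=1 (map FF.........)
[3] append(a, 3) — a=0,2,3,4 b=1 (map FFFFF......)
[4] truncate(a, 2) — a=0,2 b=1 (map FFF........)
[5] append(a, 2) — a=0,2,3,4 b=1 (map FFFFF......)
[6] truncate(a, 2) — a=0,2 b=1 (map FFF........)
[7] append(b, 1) — a=0,2 b=1,3 (map FFFF.......)
[8] create(c) — a=0,2 b=1,3 c=4 (map FFFFF......)
[9] unlink(c) — a=0,2 b=1,3 (map FFFF.......)

bitmap = FFFF.......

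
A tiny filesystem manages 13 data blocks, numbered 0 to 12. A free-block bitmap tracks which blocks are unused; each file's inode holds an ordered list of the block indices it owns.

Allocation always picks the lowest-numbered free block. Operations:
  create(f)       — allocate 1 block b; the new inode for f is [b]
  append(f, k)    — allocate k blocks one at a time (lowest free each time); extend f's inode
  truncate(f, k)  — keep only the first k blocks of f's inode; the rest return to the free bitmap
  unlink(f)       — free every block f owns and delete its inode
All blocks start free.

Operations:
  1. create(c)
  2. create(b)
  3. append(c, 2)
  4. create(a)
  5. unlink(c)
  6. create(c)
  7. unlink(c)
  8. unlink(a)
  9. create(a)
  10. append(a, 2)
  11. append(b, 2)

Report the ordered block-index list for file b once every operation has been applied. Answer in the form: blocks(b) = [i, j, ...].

blocks(b) = [1, 4, 5]

[1] create(c) — c=0 (map F............)
[2] create(b) — b=1 c=0 (map FF...........)
[3] append(c, 2) — b=1 c=0,2,3 (map FFFF.........)
[4] create(a) — a=4 b=1 c=0,2,3 (map FFFFF........)
[5] unlink(c) — a=4 b=1 (map .F..F........)
[6] create(c) — a=4 b=1 c=0 (map FF..F........)
[7] unlink(c) — a=4 b=1 (map .F..F........)
[8] unlink(a) — b=1 (map .F...........)
[9] create(a) — a=0 b=1 (map FF...........)
[10] append(a, 2) — a=0,2,3 b=1 (map FFFF.........)
[11] append(b, 2) — a=0,2,3 b=1,4,5 (map FFFFFF.......)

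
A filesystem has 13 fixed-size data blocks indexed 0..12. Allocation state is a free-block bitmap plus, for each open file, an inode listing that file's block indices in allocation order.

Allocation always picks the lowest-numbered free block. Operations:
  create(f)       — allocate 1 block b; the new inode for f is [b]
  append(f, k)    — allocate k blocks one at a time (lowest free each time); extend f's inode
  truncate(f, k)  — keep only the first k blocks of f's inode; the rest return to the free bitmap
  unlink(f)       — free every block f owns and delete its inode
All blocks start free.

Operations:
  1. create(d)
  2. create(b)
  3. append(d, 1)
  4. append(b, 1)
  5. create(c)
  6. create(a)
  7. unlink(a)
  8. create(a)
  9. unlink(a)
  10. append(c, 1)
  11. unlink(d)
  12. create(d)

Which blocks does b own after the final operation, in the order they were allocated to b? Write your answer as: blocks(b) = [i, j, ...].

blocks(b) = [1, 3]

after create(d) → d:[0]  free=[F............]
after create(b) → b:[1], d:[0]  free=[FF...........]
after append(d, 1) → b:[1], d:[0, 2]  free=[FFF..........]
after append(b, 1) → b:[1, 3], d:[0, 2]  free=[FFFF.........]
after create(c) → b:[1, 3], c:[4], d:[0, 2]  free=[FFFFF........]
after create(a) → a:[5], b:[1, 3], c:[4], d:[0, 2]  free=[FFFFFF.......]
after unlink(a) → b:[1, 3], c:[4], d:[0, 2]  free=[FFFFF........]
after create(a) → a:[5], b:[1, 3], c:[4], d:[0, 2]  free=[FFFFFF.......]
after unlink(a) → b:[1, 3], c:[4], d:[0, 2]  free=[FFFFF........]
after append(c, 1) → b:[1, 3], c:[4, 5], d:[0, 2]  free=[FFFFFF.......]
after unlink(d) → b:[1, 3], c:[4, 5]  free=[.F.FFF.......]
after create(d) → b:[1, 3], c:[4, 5], d:[0]  free=[FF.FFF.......]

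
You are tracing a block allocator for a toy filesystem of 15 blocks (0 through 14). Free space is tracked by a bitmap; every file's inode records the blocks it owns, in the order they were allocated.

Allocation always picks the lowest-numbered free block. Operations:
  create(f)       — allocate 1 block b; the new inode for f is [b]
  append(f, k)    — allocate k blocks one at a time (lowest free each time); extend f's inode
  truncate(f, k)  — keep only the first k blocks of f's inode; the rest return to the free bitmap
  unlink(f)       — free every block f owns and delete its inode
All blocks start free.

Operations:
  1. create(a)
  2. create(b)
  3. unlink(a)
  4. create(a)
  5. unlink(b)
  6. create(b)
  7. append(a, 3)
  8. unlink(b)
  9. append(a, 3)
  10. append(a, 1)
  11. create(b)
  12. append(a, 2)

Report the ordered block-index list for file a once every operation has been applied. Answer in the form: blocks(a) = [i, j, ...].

[1] create(a) — a=0 (map F..............)
[2] create(b) — a=0 b=1 (map FF.............)
[3] unlink(a) — b=1 (map .F.............)
[4] create(a) — a=0 b=1 (map FF.............)
[5] unlink(b) — a=0 (map F..............)
[6] create(b) — a=0 b=1 (map FF.............)
[7] append(a, 3) — a=0,2,3,4 b=1 (map FFFFF..........)
[8] unlink(b) — a=0,2,3,4 (map F.FFF..........)
[9] append(a, 3) — a=0,2,3,4,1,5,6 (map FFFFFFF........)
[10] append(a, 1) — a=0,2,3,4,1,5,6,7 (map FFFFFFFF.......)
[11] create(b) — a=0,2,3,4,1,5,6,7 b=8 (map FFFFFFFFF......)
[12] append(a, 2) — a=0,2,3,4,1,5,6,7,9,10 b=8 (map FFFFFFFFFFF....)

blocks(a) = [0, 2, 3, 4, 1, 5, 6, 7, 9, 10]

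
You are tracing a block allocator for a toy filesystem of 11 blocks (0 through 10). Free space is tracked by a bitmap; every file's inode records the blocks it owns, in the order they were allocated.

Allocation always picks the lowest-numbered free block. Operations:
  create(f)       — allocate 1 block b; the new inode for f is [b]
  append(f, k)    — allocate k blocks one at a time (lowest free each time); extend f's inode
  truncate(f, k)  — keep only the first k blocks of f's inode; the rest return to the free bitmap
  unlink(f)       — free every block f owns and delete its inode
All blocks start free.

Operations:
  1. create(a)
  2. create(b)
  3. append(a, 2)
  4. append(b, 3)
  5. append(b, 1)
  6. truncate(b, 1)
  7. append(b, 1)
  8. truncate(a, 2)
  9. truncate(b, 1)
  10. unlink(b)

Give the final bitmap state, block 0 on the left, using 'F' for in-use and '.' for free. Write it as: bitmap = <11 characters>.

bitmap = F.F........

after create(a) → a:[0]  free=[F..........]
after create(b) → a:[0], b:[1]  free=[FF.........]
after append(a, 2) → a:[0, 2, 3], b:[1]  free=[FFFF.......]
after append(b, 3) → a:[0, 2, 3], b:[1, 4, 5, 6]  free=[FFFFFFF....]
after append(b, 1) → a:[0, 2, 3], b:[1, 4, 5, 6, 7]  free=[FFFFFFFF...]
after truncate(b, 1) → a:[0, 2, 3], b:[1]  free=[FFFF.......]
after append(b, 1) → a:[0, 2, 3], b:[1, 4]  free=[FFFFF......]
after truncate(a, 2) → a:[0, 2], b:[1, 4]  free=[FFF.F......]
after truncate(b, 1) → a:[0, 2], b:[1]  free=[FFF........]
after unlink(b) → a:[0, 2]  free=[F.F........]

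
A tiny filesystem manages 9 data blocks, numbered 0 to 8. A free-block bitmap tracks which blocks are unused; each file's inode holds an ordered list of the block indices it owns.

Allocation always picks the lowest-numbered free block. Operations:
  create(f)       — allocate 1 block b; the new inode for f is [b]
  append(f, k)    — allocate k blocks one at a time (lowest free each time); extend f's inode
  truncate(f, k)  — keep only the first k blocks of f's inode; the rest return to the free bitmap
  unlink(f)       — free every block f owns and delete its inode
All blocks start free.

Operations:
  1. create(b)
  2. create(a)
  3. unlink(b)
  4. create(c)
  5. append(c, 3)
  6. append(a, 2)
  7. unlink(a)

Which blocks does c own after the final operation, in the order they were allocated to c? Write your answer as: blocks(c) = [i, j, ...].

blocks(c) = [0, 2, 3, 4]

[1] create(b) — b=0 (map F........)
[2] create(a) — a=1 b=0 (map FF.......)
[3] unlink(b) — a=1 (map .F.......)
[4] create(c) — a=1 c=0 (map FF.......)
[5] append(c, 3) — a=1 c=0,2,3,4 (map FFFFF....)
[6] append(a, 2) — a=1,5,6 c=0,2,3,4 (map FFFFFFF..)
[7] unlink(a) — c=0,2,3,4 (map F.FFF....)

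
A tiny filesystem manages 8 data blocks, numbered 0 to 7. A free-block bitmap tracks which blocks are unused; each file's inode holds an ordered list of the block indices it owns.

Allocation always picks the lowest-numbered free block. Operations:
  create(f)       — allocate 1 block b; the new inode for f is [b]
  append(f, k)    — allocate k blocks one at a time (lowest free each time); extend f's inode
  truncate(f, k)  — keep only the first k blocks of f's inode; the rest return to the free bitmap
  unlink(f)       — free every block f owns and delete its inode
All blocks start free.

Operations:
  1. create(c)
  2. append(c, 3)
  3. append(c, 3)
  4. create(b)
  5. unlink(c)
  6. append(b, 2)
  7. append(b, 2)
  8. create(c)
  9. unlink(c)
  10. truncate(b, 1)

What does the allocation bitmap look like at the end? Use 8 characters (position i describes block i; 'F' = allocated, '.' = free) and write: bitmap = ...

  1. create(c)  ⇒  F.......  {c→[0]}
  2. append(c, 3)  ⇒  FFFF....  {c→[0, 1, 2, 3]}
  3. append(c, 3)  ⇒  FFFFFFF.  {c→[0, 1, 2, 3, 4, 5, 6]}
  4. create(b)  ⇒  FFFFFFFF  {b→[7]; c→[0, 1, 2, 3, 4, 5, 6]}
  5. unlink(c)  ⇒  .......F  {b→[7]}
  6. append(b, 2)  ⇒  FF.....F  {b→[7, 0, 1]}
  7. append(b, 2)  ⇒  FFFF...F  {b→[7, 0, 1, 2, 3]}
  8. create(c)  ⇒  FFFFF..F  {b→[7, 0, 1, 2, 3]; c→[4]}
  9. unlink(c)  ⇒  FFFF...F  {b→[7, 0, 1, 2, 3]}
  10. truncate(b, 1)  ⇒  .......F  {b→[7]}

bitmap = .......F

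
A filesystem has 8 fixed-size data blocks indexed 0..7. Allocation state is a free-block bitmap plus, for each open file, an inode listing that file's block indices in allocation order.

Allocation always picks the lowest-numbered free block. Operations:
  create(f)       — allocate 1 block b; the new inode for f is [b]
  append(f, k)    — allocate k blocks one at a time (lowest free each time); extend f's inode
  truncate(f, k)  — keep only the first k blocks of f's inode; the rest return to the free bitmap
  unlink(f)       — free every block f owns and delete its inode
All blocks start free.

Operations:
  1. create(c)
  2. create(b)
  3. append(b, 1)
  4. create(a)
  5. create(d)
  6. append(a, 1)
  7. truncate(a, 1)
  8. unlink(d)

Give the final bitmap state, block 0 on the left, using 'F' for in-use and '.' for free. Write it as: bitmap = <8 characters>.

  1. create(c)  ⇒  F.......  {c→[0]}
  2. create(b)  ⇒  FF......  {b→[1]; c→[0]}
  3. append(b, 1)  ⇒  FFF.....  {b→[1, 2]; c→[0]}
  4. create(a)  ⇒  FFFF....  {a→[3]; b→[1, 2]; c→[0]}
  5. create(d)  ⇒  FFFFF...  {a→[3]; b→[1, 2]; c→[0]; d→[4]}
  6. append(a, 1)  ⇒  FFFFFF..  {a→[3, 5]; b→[1, 2]; c→[0]; d→[4]}
  7. truncate(a, 1)  ⇒  FFFFF...  {a→[3]; b→[1, 2]; c→[0]; d→[4]}
  8. unlink(d)  ⇒  FFFF....  {a→[3]; b→[1, 2]; c→[0]}

bitmap = FFFF....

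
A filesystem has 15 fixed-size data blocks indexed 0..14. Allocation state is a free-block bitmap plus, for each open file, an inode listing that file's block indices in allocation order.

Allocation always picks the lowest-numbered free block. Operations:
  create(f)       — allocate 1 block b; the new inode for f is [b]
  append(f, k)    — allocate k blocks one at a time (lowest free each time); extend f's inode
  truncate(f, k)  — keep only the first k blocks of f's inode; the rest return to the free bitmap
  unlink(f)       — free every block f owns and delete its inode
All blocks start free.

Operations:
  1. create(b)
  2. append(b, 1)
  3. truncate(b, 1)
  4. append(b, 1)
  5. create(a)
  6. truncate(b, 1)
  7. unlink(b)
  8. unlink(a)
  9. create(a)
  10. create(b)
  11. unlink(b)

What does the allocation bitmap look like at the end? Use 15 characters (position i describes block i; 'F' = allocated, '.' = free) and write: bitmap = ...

[1] create(b) — b=0 (map F..............)
[2] append(b, 1) — b=0,1 (map FF.............)
[3] truncate(b, 1) — b=0 (map F..............)
[4] append(b, 1) — b=0,1 (map FF.............)
[5] create(a) — a=2 b=0,1 (map FFF............)
[6] truncate(b, 1) — a=2 b=0 (map F.F............)
[7] unlink(b) — a=2 (map ..F............)
[8] unlink(a) —  (map ...............)
[9] create(a) — a=0 (map F..............)
[10] create(b) — a=0 b=1 (map FF.............)
[11] unlink(b) — a=0 (map F..............)

bitmap = F..............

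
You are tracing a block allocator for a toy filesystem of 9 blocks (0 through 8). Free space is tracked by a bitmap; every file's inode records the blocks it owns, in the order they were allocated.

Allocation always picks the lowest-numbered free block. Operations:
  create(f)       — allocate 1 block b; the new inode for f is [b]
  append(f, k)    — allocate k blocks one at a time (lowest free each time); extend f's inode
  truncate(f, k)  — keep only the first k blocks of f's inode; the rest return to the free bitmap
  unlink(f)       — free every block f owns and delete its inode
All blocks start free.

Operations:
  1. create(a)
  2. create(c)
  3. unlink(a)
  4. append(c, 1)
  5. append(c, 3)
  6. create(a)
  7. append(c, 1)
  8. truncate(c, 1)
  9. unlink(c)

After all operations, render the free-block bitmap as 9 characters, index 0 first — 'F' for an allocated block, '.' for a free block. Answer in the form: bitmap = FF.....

create(a): bitmap=F........ | a=[0]
create(c): bitmap=FF....... | a=[0] c=[1]
unlink(a): bitmap=.F....... | c=[1]
append(c, 1): bitmap=FF....... | c=[1, 0]
append(c, 3): bitmap=FFFFF.... | c=[1, 0, 2, 3, 4]
create(a): bitmap=FFFFFF... | a=[5] c=[1, 0, 2, 3, 4]
append(c, 1): bitmap=FFFFFFF.. | a=[5] c=[1, 0, 2, 3, 4, 6]
truncate(c, 1): bitmap=.F...F... | a=[5] c=[1]
unlink(c): bitmap=.....F... | a=[5]

bitmap = .....F...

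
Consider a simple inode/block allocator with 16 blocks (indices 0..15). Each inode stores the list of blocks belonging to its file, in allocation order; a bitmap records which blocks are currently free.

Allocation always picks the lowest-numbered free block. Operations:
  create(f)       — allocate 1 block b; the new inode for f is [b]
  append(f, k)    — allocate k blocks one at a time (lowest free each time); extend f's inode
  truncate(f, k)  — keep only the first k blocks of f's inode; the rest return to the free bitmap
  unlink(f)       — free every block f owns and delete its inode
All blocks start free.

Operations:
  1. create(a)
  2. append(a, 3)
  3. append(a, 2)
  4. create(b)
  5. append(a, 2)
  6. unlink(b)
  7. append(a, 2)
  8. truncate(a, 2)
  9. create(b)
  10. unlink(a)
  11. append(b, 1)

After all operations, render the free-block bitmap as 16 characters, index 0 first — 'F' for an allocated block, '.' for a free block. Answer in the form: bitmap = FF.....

  1. create(a)  ⇒  F...............  {a→[0]}
  2. append(a, 3)  ⇒  FFFF............  {a→[0, 1, 2, 3]}
  3. append(a, 2)  ⇒  FFFFFF..........  {a→[0, 1, 2, 3, 4, 5]}
  4. create(b)  ⇒  FFFFFFF.........  {a→[0, 1, 2, 3, 4, 5]; b→[6]}
  5. append(a, 2)  ⇒  FFFFFFFFF.......  {a→[0, 1, 2, 3, 4, 5, 7, 8]; b→[6]}
  6. unlink(b)  ⇒  FFFFFF.FF.......  {a→[0, 1, 2, 3, 4, 5, 7, 8]}
  7. append(a, 2)  ⇒  FFFFFFFFFF......  {a→[0, 1, 2, 3, 4, 5, 7, 8, 6, 9]}
  8. truncate(a, 2)  ⇒  FF..............  {a→[0, 1]}
  9. create(b)  ⇒  FFF.............  {a→[0, 1]; b→[2]}
  10. unlink(a)  ⇒  ..F.............  {b→[2]}
  11. append(b, 1)  ⇒  F.F.............  {b→[2, 0]}

bitmap = F.F.............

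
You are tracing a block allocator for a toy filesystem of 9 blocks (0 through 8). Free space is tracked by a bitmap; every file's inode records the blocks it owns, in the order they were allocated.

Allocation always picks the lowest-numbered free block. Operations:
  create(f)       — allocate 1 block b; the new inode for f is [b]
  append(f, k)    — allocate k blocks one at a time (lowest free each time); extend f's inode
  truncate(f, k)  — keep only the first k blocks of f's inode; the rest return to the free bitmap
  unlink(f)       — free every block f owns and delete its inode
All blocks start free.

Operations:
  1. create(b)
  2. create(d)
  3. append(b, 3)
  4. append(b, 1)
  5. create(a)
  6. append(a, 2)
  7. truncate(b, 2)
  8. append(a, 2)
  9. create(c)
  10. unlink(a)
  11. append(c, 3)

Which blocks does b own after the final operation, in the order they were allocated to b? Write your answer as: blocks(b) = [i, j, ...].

after create(b) → b:[0]  free=[F........]
after create(d) → b:[0], d:[1]  free=[FF.......]
after append(b, 3) → b:[0, 2, 3, 4], d:[1]  free=[FFFFF....]
after append(b, 1) → b:[0, 2, 3, 4, 5], d:[1]  free=[FFFFFF...]
after create(a) → a:[6], b:[0, 2, 3, 4, 5], d:[1]  free=[FFFFFFF..]
after append(a, 2) → a:[6, 7, 8], b:[0, 2, 3, 4, 5], d:[1]  free=[FFFFFFFFF]
after truncate(b, 2) → a:[6, 7, 8], b:[0, 2], d:[1]  free=[FFF...FFF]
after append(a, 2) → a:[6, 7, 8, 3, 4], b:[0, 2], d:[1]  free=[FFFFF.FFF]
after create(c) → a:[6, 7, 8, 3, 4], b:[0, 2], c:[5], d:[1]  free=[FFFFFFFFF]
after unlink(a) → b:[0, 2], c:[5], d:[1]  free=[FFF..F...]
after append(c, 3) → b:[0, 2], c:[5, 3, 4, 6], d:[1]  free=[FFFFFFF..]

blocks(b) = [0, 2]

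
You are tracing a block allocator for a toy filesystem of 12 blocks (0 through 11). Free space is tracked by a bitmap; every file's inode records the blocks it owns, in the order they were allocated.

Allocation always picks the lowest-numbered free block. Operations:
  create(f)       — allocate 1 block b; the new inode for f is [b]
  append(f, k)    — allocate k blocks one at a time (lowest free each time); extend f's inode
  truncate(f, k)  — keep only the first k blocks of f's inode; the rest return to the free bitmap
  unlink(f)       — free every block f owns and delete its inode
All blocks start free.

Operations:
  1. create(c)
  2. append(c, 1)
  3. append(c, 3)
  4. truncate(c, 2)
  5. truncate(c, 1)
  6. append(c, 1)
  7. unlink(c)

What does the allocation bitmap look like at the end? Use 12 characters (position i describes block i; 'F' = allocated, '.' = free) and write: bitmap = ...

bitmap = ............

create(c): bitmap=F........... | c=[0]
append(c, 1): bitmap=FF.......... | c=[0, 1]
append(c, 3): bitmap=FFFFF....... | c=[0, 1, 2, 3, 4]
truncate(c, 2): bitmap=FF.......... | c=[0, 1]
truncate(c, 1): bitmap=F........... | c=[0]
append(c, 1): bitmap=FF.......... | c=[0, 1]
unlink(c): bitmap=............ | 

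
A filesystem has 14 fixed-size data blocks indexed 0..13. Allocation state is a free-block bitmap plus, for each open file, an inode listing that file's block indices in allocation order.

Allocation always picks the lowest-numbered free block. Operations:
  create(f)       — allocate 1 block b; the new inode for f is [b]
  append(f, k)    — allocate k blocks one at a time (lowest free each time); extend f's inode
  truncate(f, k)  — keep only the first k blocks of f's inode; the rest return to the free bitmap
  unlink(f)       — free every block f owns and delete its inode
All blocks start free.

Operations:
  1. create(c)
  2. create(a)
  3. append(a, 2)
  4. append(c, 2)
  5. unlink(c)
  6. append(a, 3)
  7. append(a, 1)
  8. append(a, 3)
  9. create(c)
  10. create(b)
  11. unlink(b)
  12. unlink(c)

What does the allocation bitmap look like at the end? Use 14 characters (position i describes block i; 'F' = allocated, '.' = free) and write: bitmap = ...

bitmap = FFFFFFFFFF....

create(c): bitmap=F............. | c=[0]
create(a): bitmap=FF............ | a=[1] c=[0]
append(a, 2): bitmap=FFFF.......... | a=[1, 2, 3] c=[0]
append(c, 2): bitmap=FFFFFF........ | a=[1, 2, 3] c=[0, 4, 5]
unlink(c): bitmap=.FFF.......... | a=[1, 2, 3]
append(a, 3): bitmap=FFFFFF........ | a=[1, 2, 3, 0, 4, 5]
append(a, 1): bitmap=FFFFFFF....... | a=[1, 2, 3, 0, 4, 5, 6]
append(a, 3): bitmap=FFFFFFFFFF.... | a=[1, 2, 3, 0, 4, 5, 6, 7, 8, 9]
create(c): bitmap=FFFFFFFFFFF... | a=[1, 2, 3, 0, 4, 5, 6, 7, 8, 9] c=[10]
create(b): bitmap=FFFFFFFFFFFF.. | a=[1, 2, 3, 0, 4, 5, 6, 7, 8, 9] b=[11] c=[10]
unlink(b): bitmap=FFFFFFFFFFF... | a=[1, 2, 3, 0, 4, 5, 6, 7, 8, 9] c=[10]
unlink(c): bitmap=FFFFFFFFFF.... | a=[1, 2, 3, 0, 4, 5, 6, 7, 8, 9]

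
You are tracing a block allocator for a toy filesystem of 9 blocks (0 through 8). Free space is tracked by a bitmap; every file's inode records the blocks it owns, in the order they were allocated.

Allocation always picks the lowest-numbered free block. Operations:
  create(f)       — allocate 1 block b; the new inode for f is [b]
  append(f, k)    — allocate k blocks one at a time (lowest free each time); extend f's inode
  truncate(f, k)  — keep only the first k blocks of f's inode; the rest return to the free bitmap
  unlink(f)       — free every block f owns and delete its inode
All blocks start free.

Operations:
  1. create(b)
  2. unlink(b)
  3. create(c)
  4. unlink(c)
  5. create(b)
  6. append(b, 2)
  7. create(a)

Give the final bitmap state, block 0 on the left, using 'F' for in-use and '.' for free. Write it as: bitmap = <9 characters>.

bitmap = FFFF.....

  1. create(b)  ⇒  F........  {b→[0]}
  2. unlink(b)  ⇒  .........  {}
  3. create(c)  ⇒  F........  {c→[0]}
  4. unlink(c)  ⇒  .........  {}
  5. create(b)  ⇒  F........  {b→[0]}
  6. append(b, 2)  ⇒  FFF......  {b→[0, 1, 2]}
  7. create(a)  ⇒  FFFF.....  {a→[3]; b→[0, 1, 2]}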